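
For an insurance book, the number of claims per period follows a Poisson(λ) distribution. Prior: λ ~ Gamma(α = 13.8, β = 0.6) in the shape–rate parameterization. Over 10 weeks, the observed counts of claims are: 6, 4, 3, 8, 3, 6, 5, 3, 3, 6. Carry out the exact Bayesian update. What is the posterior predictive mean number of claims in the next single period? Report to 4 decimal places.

5.7358

With a Gamma(shape α, rate β) prior, the Poisson likelihood is conjugate: the posterior is Gamma(α + ΣXᵢ, β + n).
Sum of counts S = 47 over n = 10 weeks.
Posterior: Gamma(α+S, β+n) = Gamma(13.8+47, 0.6+10) = Gamma(60.8, 10.6).
The predictive distribution for one future period is NegBinom with mean α/β = 5.7358.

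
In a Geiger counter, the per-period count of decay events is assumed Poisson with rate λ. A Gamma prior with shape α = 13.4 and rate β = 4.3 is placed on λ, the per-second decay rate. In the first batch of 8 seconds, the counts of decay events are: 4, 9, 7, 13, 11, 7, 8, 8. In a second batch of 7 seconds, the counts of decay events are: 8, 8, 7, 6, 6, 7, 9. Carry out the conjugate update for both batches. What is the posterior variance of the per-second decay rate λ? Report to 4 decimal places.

0.3528

With a Gamma(shape α, rate β) prior, the Poisson likelihood is conjugate: the posterior is Gamma(α + ΣXᵢ, β + n).
Batch 1: sum of counts S = 67 over n = 8 seconds.
After batch 1: Gamma(α+S, β+n) = Gamma(13.4+67, 4.3+8) = Gamma(80.4, 12.3).
Batch 2: sum of counts S = 51 over n = 7 seconds.
After batch 2: Gamma(α+S, β+n) = Gamma(80.4+51, 12.3+7) = Gamma(131.4, 19.3).
Var = α/β² = 131.4/19.3² = 0.3528.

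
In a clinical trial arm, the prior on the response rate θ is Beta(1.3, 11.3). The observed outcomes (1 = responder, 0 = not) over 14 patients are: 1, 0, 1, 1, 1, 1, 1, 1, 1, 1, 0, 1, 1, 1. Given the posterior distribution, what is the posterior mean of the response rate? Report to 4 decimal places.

0.5000

The Beta prior is conjugate to a Binomial/Bernoulli likelihood; the update adds successes to α and failures to β.
Posterior: Beta(α+k, β+n−k) = Beta(1.3+12, 11.3+2) = Beta(13.3, 13.3).
Posterior mean = α/(α+β) = 13.3/26.6 = 0.5000.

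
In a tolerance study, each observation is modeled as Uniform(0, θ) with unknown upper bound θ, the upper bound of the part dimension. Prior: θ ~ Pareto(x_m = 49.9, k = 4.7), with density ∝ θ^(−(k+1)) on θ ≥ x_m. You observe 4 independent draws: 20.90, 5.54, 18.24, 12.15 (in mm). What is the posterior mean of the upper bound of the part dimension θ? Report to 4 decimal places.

A Pareto(scale x_m, shape k) prior on the upper bound θ of Uniform(0, θ) is conjugate: posterior is Pareto(max(x_m, max xᵢ), k + n).
Sample maximum = 20.90; prior scale x_m = 49.9 → posterior scale = max = 49.90.
Posterior shape = 4.7 + 4 = 8.7.
E[θ|data] = k·x_m/(k−1) = 8.7·49.90/7.7 = 56.3805.

56.3805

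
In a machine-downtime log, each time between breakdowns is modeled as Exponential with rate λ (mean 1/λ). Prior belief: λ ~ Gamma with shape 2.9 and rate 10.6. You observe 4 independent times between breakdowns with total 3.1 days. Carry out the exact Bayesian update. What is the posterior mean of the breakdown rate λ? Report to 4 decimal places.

0.5036

With a Gamma(shape α, rate β) prior on the exponential rate λ, the posterior after n observations with total T = Σxᵢ is Gamma(α+n, β+T).
Posterior: Gamma(2.9+4, 10.6+3.1) = Gamma(6.9, 13.7).
Posterior mean of λ = α/β = 6.9/13.7 = 0.5036.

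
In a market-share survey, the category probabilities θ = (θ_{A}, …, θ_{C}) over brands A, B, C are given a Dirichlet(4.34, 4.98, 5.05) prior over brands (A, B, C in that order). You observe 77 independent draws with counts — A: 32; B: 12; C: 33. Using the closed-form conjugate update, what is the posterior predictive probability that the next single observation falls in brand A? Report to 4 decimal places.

The Dirichlet prior is conjugate to the Multinomial likelihood: each posterior αⱼ = prior αⱼ + observed count nⱼ.
Posterior concentration: (36.34, 16.98, 38.05), total = 91.37.
P(next = A | data) = α_{A}/Σα = 0.3977.

0.3977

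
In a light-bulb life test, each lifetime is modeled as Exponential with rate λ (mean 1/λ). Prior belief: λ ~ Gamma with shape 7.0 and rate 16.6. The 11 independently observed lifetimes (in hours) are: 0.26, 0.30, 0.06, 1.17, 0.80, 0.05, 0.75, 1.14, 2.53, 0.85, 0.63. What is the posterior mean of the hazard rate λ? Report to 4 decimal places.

0.7160

With a Gamma(shape α, rate β) prior on the exponential rate λ, the posterior after n observations with total T = Σxᵢ is Gamma(α+n, β+T).
Sum of observations T = 8.54 hours; n = 11.
Posterior: Gamma(7.0+11, 16.6+8.54) = Gamma(18.0, 25.14).
Posterior mean of λ = α/β = 18.0/25.14 = 0.7160.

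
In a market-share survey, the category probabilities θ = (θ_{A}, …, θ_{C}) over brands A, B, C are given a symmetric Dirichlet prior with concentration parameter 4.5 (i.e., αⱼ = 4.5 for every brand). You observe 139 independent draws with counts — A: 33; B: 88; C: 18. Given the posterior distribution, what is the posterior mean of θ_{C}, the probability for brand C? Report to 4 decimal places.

0.1475

The Dirichlet prior is conjugate to the Multinomial likelihood: each posterior αⱼ = prior αⱼ + observed count nⱼ.
Posterior concentration: (37.5, 92.5, 22.5), total = 152.5.
E[θ_{C}|data] = α_{C}/Σα = 22.5/152.5 = 0.1475.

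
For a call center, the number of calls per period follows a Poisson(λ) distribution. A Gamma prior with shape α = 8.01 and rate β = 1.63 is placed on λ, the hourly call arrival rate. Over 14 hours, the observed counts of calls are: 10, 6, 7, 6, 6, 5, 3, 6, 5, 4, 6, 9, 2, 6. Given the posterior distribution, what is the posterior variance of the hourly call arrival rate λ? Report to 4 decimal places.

With a Gamma(shape α, rate β) prior, the Poisson likelihood is conjugate: the posterior is Gamma(α + ΣXᵢ, β + n).
Sum of counts S = 81 over n = 14 hours.
Posterior: Gamma(α+S, β+n) = Gamma(8.01+81, 1.63+14) = Gamma(89.01, 15.63).
Var = α/β² = 89.01/15.63² = 0.3644.

0.3644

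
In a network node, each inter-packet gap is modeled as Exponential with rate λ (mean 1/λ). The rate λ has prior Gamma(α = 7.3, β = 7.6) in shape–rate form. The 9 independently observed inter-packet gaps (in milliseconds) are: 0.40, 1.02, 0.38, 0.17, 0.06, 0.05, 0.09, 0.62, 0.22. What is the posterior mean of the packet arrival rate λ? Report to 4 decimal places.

With a Gamma(shape α, rate β) prior on the exponential rate λ, the posterior after n observations with total T = Σxᵢ is Gamma(α+n, β+T).
Sum of observations T = 3.01 milliseconds; n = 9.
Posterior: Gamma(7.3+9, 7.6+3.01) = Gamma(16.3, 10.61).
Posterior mean of λ = α/β = 16.3/10.61 = 1.5363.

1.5363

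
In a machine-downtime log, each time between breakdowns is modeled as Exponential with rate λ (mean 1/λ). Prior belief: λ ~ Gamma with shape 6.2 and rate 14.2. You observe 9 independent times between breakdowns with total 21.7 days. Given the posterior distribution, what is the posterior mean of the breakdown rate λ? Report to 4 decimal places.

0.4234

With a Gamma(shape α, rate β) prior on the exponential rate λ, the posterior after n observations with total T = Σxᵢ is Gamma(α+n, β+T).
Posterior: Gamma(6.2+9, 14.2+21.7) = Gamma(15.2, 35.9).
Posterior mean of λ = α/β = 15.2/35.9 = 0.4234.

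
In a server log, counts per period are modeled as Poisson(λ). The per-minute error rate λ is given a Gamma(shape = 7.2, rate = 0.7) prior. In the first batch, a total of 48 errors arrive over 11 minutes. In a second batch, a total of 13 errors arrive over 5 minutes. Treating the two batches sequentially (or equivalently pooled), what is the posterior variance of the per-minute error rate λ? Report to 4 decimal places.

With a Gamma(shape α, rate β) prior, the Poisson likelihood is conjugate: the posterior is Gamma(α + ΣXᵢ, β + n).
After batch 1: Gamma(α+S, β+n) = Gamma(7.2+48, 0.7+11) = Gamma(55.2, 11.7).
After batch 2: Gamma(α+S, β+n) = Gamma(55.2+13, 11.7+5) = Gamma(68.2, 16.7).
Var = α/β² = 68.2/16.7² = 0.2445.

0.2445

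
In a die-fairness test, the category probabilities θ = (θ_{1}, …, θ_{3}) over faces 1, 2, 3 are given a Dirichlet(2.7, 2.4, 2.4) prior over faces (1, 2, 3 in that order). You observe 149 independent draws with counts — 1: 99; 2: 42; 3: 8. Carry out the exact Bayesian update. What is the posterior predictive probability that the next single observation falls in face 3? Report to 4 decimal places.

The Dirichlet prior is conjugate to the Multinomial likelihood: each posterior αⱼ = prior αⱼ + observed count nⱼ.
Posterior concentration: (101.7, 44.4, 10.4), total = 156.5.
P(next = 3 | data) = α_{3}/Σα = 0.0665.

0.0665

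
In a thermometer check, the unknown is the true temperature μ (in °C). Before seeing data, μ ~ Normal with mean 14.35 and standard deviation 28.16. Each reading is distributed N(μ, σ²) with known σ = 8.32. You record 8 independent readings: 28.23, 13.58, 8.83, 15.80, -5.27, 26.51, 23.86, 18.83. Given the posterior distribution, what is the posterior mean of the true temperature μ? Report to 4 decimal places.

16.2752

For Normal data with known variance σ², a Normal(μ₀, σ₀²) prior on μ is conjugate. Posterior precision = 1/σ₀² + n/σ²; posterior mean is the precision-weighted average of μ₀ and x̄.
Σxᵢ = 28.23 + 13.58 + 8.83 + 15.80 + (-5.27) + 26.51 + 23.86 + 18.83 = 130.37, so n·x̄ = 130.37.
σ₀² = 28.16² = 792.9856, σ² = 8.32² = 69.2224; σ² + n·σ₀² = 69.2224 + 8·792.9856 = 6413.1072.
Posterior mean = (μ₀/σ₀² + n·x̄/σ²)/(1/σ₀² + n/σ²) = (σ²·μ₀ + σ₀²·n·x̄)/(σ² + n·σ₀²) = (69.2224·14.35 + 792.9856·130.37)/6413.1072 = 104374.874112/6413.1072 = 16.2752.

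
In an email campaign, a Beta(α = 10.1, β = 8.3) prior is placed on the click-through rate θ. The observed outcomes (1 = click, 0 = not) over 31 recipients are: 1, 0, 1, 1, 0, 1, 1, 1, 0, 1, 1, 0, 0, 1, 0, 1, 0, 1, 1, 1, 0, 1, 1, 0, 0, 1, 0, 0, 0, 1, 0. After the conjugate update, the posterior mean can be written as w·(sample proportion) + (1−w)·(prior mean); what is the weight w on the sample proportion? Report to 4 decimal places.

The Beta prior is conjugate to a Binomial/Bernoulli likelihood; the update adds successes to α and failures to β.
Posterior mean = (α₀+k)/(α₀+β₀+n) = [n/(α₀+β₀+n)]·(k/n) + [(α₀+β₀)/(α₀+β₀+n)]·α₀/(α₀+β₀), so only n and the prior enter the weight.
The weight on the data is w = n/(α₀+β₀+n) = 31/(10.1+8.3+31) = 31/49.4 = 0.6275.

0.6275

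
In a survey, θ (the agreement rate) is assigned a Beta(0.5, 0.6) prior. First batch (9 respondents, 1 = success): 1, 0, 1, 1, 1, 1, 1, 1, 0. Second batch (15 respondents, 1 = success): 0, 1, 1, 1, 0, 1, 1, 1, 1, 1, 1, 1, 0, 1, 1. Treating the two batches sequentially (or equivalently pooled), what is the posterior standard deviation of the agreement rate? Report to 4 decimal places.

0.0815

The Beta prior is conjugate to a Binomial/Bernoulli likelihood; the update adds successes to α and failures to β.
After batch 1: Beta(0.5+7, 0.6+2) = Beta(7.5, 2.6).
After batch 2: Beta(7.5+12, 2.6+3) = Beta(19.5, 5.6).
Var = αβ/((α+β)²(α+β+1)) = 19.5·5.6/(25.1²·26.1) = 0.00664102; SD = √0.00664102 = 0.0815.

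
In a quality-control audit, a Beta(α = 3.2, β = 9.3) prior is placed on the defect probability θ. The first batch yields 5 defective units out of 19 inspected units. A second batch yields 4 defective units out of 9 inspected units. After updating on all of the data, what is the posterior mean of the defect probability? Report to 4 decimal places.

0.3012

The Beta prior is conjugate to a Binomial/Bernoulli likelihood; the update adds successes to α and failures to β.
After batch 1: Beta(3.2+5, 9.3+14) = Beta(8.2, 23.3).
After batch 2: Beta(8.2+4, 23.3+5) = Beta(12.2, 28.3).
Posterior mean = α/(α+β) = 12.2/40.5 = 0.3012.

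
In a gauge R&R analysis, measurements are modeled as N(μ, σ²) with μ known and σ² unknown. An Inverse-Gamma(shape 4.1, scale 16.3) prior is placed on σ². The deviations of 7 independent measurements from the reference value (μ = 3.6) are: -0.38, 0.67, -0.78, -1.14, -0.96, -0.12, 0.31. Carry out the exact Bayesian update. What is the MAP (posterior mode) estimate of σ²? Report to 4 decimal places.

With known mean μ and an Inverse-Gamma(α, β) prior on σ², the Normal likelihood is conjugate: posterior is Inv-Gamma(α + n/2, β + Σ(xᵢ−μ)²/2).
Σ(xᵢ−μ)² = (-0.38)² + (0.67)² + (-0.78)² + (-1.14)² + (-0.96)² + (-0.12)² + (0.31)² = 3.5334.
Posterior: Inv-Gamma(4.1 + 7/2, 16.3 + 3.5334/2) = Inv-Gamma(7.60, 18.06670).
Mode = β/(α+1) = 18.06670/8.60 = 2.1008.

2.1008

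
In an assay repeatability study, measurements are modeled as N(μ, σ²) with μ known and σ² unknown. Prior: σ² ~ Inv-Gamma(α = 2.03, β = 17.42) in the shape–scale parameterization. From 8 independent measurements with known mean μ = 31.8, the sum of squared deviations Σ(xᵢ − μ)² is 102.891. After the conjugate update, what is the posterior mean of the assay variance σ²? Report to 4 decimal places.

With known mean μ and an Inverse-Gamma(α, β) prior on σ², the Normal likelihood is conjugate: posterior is Inv-Gamma(α + n/2, β + Σ(xᵢ−μ)²/2).
Posterior: Inv-Gamma(2.03 + 8/2, 17.42 + 102.891/2) = Inv-Gamma(6.03, 68.8655).
E[σ²|data] = β/(α−1) = 68.8655/5.03 = 13.6910.

13.6910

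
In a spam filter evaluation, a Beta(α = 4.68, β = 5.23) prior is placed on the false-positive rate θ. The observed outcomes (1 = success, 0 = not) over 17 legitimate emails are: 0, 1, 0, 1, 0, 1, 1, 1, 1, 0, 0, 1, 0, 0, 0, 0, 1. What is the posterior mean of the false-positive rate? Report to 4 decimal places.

0.4712

The Beta prior is conjugate to a Binomial/Bernoulli likelihood; the update adds successes to α and failures to β.
Posterior: Beta(α+k, β+n−k) = Beta(4.68+8, 5.23+9) = Beta(12.68, 14.23).
Posterior mean = α/(α+β) = 12.68/26.91 = 0.4712.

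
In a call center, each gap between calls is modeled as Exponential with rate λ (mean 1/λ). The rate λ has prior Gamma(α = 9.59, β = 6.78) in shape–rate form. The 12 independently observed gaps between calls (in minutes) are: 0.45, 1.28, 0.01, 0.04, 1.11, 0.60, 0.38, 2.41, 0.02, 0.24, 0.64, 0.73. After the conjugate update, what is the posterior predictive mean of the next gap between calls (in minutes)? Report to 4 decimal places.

0.7135

With a Gamma(shape α, rate β) prior on the exponential rate λ, the posterior after n observations with total T = Σxᵢ is Gamma(α+n, β+T).
Sum of observations T = 7.91 minutes; n = 12.
Posterior: Gamma(9.59+12, 6.78+7.91) = Gamma(21.59, 14.69).
The predictive distribution for the next observation is Lomax; its mean is β/(α−1) = 14.69/20.59 = 0.7135.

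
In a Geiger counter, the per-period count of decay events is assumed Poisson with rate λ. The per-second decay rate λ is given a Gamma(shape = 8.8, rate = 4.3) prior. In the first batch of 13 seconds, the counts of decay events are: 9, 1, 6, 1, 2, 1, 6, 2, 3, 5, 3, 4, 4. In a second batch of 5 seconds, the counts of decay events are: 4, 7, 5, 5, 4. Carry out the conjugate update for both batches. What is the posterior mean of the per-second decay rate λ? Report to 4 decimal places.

With a Gamma(shape α, rate β) prior, the Poisson likelihood is conjugate: the posterior is Gamma(α + ΣXᵢ, β + n).
Batch 1: sum of counts S = 47 over n = 13 seconds.
After batch 1: Gamma(α+S, β+n) = Gamma(8.8+47, 4.3+13) = Gamma(55.8, 17.3).
Batch 2: sum of counts S = 25 over n = 5 seconds.
After batch 2: Gamma(α+S, β+n) = Gamma(55.8+25, 17.3+5) = Gamma(80.8, 22.3).
Posterior mean = α/β = 80.8/22.3 = 3.6233.

3.6233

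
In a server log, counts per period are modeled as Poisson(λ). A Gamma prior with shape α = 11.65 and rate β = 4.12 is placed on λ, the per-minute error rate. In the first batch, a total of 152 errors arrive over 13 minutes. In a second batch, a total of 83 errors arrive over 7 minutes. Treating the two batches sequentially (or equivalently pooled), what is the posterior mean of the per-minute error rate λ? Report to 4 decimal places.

With a Gamma(shape α, rate β) prior, the Poisson likelihood is conjugate: the posterior is Gamma(α + ΣXᵢ, β + n).
After batch 1: Gamma(α+S, β+n) = Gamma(11.65+152, 4.12+13) = Gamma(163.65, 17.12).
After batch 2: Gamma(α+S, β+n) = Gamma(163.65+83, 17.12+7) = Gamma(246.65, 24.12).
Posterior mean = α/β = 246.65/24.12 = 10.2260.

10.2260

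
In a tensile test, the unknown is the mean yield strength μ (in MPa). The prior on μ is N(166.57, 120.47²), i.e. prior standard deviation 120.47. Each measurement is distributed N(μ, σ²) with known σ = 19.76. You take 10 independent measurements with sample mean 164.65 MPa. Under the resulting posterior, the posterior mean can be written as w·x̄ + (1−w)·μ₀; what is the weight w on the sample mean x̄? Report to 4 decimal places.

0.9973

For Normal data with known variance σ², a Normal(μ₀, σ₀²) prior on μ is conjugate. Posterior precision = 1/σ₀² + n/σ²; posterior mean is the precision-weighted average of μ₀ and x̄.
σ₀² = 120.47² = 14513.0209, σ² = 19.76² = 390.4576. Prior precision 1/σ₀² = 1/14513.0209; data precision n/σ² = 10/390.4576.
w = (n/σ²)/(1/σ₀² + n/σ²) = n·σ₀²/(σ² + n·σ₀²) = 10·14513.0209/(390.4576 + 10·14513.0209) = 145130.209/145520.6666 = 0.9973.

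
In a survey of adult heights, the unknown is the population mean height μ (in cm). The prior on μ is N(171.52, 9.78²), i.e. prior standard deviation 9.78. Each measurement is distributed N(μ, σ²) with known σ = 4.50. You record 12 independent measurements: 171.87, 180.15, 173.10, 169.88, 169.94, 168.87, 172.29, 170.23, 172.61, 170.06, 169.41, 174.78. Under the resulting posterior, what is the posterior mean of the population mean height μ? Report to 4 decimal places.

171.9253

For Normal data with known variance σ², a Normal(μ₀, σ₀²) prior on μ is conjugate. Posterior precision = 1/σ₀² + n/σ²; posterior mean is the precision-weighted average of μ₀ and x̄.
Σxᵢ = 171.87 + 180.15 + 173.10 + 169.88 + 169.94 + 168.87 + 172.29 + 170.23 + 172.61 + 170.06 + 169.41 + 174.78 = 2063.19, so n·x̄ = 2063.19.
σ₀² = 9.78² = 95.6484, σ² = 4.50² = 20.25; σ² + n·σ₀² = 20.25 + 12·95.6484 = 1168.0308.
Posterior mean = (μ₀/σ₀² + n·x̄/σ²)/(1/σ₀² + n/σ²) = (σ²·μ₀ + σ₀²·n·x̄)/(σ² + n·σ₀²) = (20.25·171.52 + 95.6484·2063.19)/1168.0308 = 200814.102396/1168.0308 = 171.9253.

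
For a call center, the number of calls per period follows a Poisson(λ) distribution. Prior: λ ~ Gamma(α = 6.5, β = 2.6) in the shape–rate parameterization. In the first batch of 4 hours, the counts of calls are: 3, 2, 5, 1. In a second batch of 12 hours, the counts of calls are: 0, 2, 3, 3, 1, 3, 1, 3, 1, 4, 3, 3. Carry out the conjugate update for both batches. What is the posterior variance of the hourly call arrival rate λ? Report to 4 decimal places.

0.1286

With a Gamma(shape α, rate β) prior, the Poisson likelihood is conjugate: the posterior is Gamma(α + ΣXᵢ, β + n).
Batch 1: sum of counts S = 11 over n = 4 hours.
After batch 1: Gamma(α+S, β+n) = Gamma(6.5+11, 2.6+4) = Gamma(17.5, 6.6).
Batch 2: sum of counts S = 27 over n = 12 hours.
After batch 2: Gamma(α+S, β+n) = Gamma(17.5+27, 6.6+12) = Gamma(44.5, 18.6).
Var = α/β² = 44.5/18.6² = 0.1286.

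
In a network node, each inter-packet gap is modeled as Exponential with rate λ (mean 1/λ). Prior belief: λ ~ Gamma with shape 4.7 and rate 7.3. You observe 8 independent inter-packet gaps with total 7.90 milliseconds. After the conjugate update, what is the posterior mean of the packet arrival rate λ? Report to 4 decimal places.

With a Gamma(shape α, rate β) prior on the exponential rate λ, the posterior after n observations with total T = Σxᵢ is Gamma(α+n, β+T).
Posterior: Gamma(4.7+8, 7.3+7.90) = Gamma(12.7, 15.20).
Posterior mean of λ = α/β = 12.7/15.20 = 0.8355.

0.8355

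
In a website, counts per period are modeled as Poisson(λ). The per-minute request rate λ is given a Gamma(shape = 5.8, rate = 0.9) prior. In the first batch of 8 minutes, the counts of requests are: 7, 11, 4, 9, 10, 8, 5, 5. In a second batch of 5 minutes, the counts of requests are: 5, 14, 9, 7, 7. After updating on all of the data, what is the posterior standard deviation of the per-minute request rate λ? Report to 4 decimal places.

With a Gamma(shape α, rate β) prior, the Poisson likelihood is conjugate: the posterior is Gamma(α + ΣXᵢ, β + n).
Batch 1: sum of counts S = 59 over n = 8 minutes.
After batch 1: Gamma(α+S, β+n) = Gamma(5.8+59, 0.9+8) = Gamma(64.8, 8.9).
Batch 2: sum of counts S = 42 over n = 5 minutes.
After batch 2: Gamma(α+S, β+n) = Gamma(64.8+42, 8.9+5) = Gamma(106.8, 13.9).
SD = √α/β = √106.8/13.9 = 0.7435.

0.7435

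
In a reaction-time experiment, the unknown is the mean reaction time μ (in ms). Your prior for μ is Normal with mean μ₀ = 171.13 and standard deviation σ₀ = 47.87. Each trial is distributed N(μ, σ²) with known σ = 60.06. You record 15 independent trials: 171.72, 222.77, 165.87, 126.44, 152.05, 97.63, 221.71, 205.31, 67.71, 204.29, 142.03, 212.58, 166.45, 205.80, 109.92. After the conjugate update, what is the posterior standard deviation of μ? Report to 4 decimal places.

14.7526

For Normal data with known variance σ², a Normal(μ₀, σ₀²) prior on μ is conjugate. Posterior precision = 1/σ₀² + n/σ²; posterior mean is the precision-weighted average of μ₀ and x̄.
σ₀² = 47.87² = 2291.5369, σ² = 60.06² = 3607.2036; σ² + n·σ₀² = 3607.2036 + 15·2291.5369 = 37980.2571.
Posterior precision = 1/σ₀² + n/σ² = 1/2291.5369 + 15/3607.2036 = (σ² + n·σ₀²)/(σ₀²σ²) = 37980.2571/(2291.5369·3607.2036); posterior variance σₙ² = σ₀²σ²/(σ² + n·σ₀²) = 2291.5369·3607.2036/37980.2571 = 217.640448.
Posterior SD = √σₙ² = √(2291.5369·3607.2036/37980.2571) = 14.7526.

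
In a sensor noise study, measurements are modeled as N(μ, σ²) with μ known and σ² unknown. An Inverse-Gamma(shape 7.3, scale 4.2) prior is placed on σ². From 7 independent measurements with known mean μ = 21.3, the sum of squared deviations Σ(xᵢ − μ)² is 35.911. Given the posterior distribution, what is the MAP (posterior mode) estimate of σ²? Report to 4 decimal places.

With known mean μ and an Inverse-Gamma(α, β) prior on σ², the Normal likelihood is conjugate: posterior is Inv-Gamma(α + n/2, β + Σ(xᵢ−μ)²/2).
Posterior: Inv-Gamma(7.3 + 7/2, 4.2 + 35.911/2) = Inv-Gamma(10.80, 22.1555).
Mode = β/(α+1) = 22.1555/11.80 = 1.8776.

1.8776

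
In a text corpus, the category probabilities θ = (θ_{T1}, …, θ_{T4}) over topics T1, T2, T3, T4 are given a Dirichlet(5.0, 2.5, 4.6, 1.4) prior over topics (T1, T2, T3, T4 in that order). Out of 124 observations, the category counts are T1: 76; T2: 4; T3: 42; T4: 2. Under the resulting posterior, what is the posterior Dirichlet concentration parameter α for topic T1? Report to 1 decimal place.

81.0

The Dirichlet prior is conjugate to the Multinomial likelihood: each posterior αⱼ = prior αⱼ + observed count nⱼ.
Posterior concentration: (81.0, 6.5, 46.6, 3.4), total = 137.5.
α_{T1} = 5.0 + 76 = 81.0.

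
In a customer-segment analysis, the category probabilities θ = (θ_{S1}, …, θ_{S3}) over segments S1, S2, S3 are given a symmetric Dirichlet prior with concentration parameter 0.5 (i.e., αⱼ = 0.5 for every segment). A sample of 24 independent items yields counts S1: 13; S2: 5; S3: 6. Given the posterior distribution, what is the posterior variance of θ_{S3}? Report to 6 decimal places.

0.007167

The Dirichlet prior is conjugate to the Multinomial likelihood: each posterior αⱼ = prior αⱼ + observed count nⱼ.
Posterior concentration: (13.5, 5.5, 6.5), total = 25.5.
Var[θ_j] = α_j(Σα−α_j)/((Σα)²(Σα+1)) = 6.5·19.0/(25.5²·26.5) = 0.007167.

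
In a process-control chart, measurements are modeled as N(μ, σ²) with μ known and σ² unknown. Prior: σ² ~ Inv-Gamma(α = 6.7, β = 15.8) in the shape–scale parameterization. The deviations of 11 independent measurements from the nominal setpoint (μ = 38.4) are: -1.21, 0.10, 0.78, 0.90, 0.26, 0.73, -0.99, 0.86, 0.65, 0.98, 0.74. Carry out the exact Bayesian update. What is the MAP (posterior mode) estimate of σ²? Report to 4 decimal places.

With known mean μ and an Inverse-Gamma(α, β) prior on σ², the Normal likelihood is conjugate: posterior is Inv-Gamma(α + n/2, β + Σ(xᵢ−μ)²/2).
Σ(xᵢ−μ)² = (-1.21)² + (0.10)² + (0.78)² + (0.90)² + (0.26)² + (0.73)² + (-0.99)² + (0.86)² + (0.65)² + (0.98)² + (0.74)² = 7.1432.
Posterior: Inv-Gamma(6.7 + 11/2, 15.8 + 7.1432/2) = Inv-Gamma(12.20, 19.37160).
Mode = β/(α+1) = 19.37160/13.20 = 1.4675.

1.4675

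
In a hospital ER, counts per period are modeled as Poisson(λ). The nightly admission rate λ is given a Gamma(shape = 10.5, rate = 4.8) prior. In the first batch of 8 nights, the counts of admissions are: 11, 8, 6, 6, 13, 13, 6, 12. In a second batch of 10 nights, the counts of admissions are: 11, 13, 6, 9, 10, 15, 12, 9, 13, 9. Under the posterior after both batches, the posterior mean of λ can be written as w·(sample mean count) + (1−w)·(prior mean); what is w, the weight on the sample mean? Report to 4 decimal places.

With a Gamma(shape α, rate β) prior, the Poisson likelihood is conjugate: the posterior is Gamma(α + ΣXᵢ, β + n).
Total number of nights: n = 8 + 10 = 18.
Posterior mean = (α₀+S)/(β₀+n) = [n/(β₀+n)]·(S/n) + [β₀/(β₀+n)]·(α₀/β₀), so only n and β₀ enter the weight.
Weight on data w = n/(β₀+n) = 18/(4.8+18) = 18/22.8 = 0.7895.

0.7895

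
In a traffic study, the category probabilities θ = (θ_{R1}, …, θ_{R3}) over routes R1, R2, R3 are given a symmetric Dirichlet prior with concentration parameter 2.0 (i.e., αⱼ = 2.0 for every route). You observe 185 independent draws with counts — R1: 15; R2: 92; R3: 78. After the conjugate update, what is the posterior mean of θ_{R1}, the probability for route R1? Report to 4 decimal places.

The Dirichlet prior is conjugate to the Multinomial likelihood: each posterior αⱼ = prior αⱼ + observed count nⱼ.
Posterior concentration: (17.0, 94.0, 80.0), total = 191.0.
E[θ_{R1}|data] = α_{R1}/Σα = 17.0/191.0 = 0.0890.

0.0890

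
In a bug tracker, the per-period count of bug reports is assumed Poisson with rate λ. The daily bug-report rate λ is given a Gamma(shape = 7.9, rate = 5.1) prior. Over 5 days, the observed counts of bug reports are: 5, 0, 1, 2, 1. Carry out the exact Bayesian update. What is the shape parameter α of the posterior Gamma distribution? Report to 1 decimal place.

With a Gamma(shape α, rate β) prior, the Poisson likelihood is conjugate: the posterior is Gamma(α + ΣXᵢ, β + n).
Sum of counts S = 9 over n = 5 days.
Posterior: Gamma(α+S, β+n) = Gamma(7.9+9, 5.1+5) = Gamma(16.9, 10.1).
Posterior α = 16.9.

16.9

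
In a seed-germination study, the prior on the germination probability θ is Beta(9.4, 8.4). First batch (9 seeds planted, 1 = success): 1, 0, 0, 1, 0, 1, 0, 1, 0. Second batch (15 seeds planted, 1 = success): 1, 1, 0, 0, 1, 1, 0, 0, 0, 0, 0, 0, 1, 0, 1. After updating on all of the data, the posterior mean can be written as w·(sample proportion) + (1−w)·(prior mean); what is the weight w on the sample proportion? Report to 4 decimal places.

0.5742

The Beta prior is conjugate to a Binomial/Bernoulli likelihood; the update adds successes to α and failures to β.
Total number of seeds planted: n = 9 + 15 = 24.
Posterior mean = (α₀+k)/(α₀+β₀+n) = [n/(α₀+β₀+n)]·(k/n) + [(α₀+β₀)/(α₀+β₀+n)]·α₀/(α₀+β₀), so only n and the prior enter the weight.
The weight on the data is w = n/(α₀+β₀+n) = 24/(9.4+8.4+24) = 24/41.8 = 0.5742.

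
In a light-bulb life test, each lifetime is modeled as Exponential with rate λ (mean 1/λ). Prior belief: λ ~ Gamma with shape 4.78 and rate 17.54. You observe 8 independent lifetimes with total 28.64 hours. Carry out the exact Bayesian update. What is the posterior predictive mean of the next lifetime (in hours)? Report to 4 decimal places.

With a Gamma(shape α, rate β) prior on the exponential rate λ, the posterior after n observations with total T = Σxᵢ is Gamma(α+n, β+T).
Posterior: Gamma(4.78+8, 17.54+28.64) = Gamma(12.78, 46.18).
The predictive distribution for the next observation is Lomax; its mean is β/(α−1) = 46.18/11.78 = 3.9202.

3.9202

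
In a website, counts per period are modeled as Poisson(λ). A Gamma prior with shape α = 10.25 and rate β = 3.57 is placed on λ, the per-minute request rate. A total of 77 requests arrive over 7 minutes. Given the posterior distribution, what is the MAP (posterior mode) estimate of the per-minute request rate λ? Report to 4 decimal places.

With a Gamma(shape α, rate β) prior, the Poisson likelihood is conjugate: the posterior is Gamma(α + ΣXᵢ, β + n).
Posterior: Gamma(α+S, β+n) = Gamma(10.25+77, 3.57+7) = Gamma(87.25, 10.57).
Mode of Gamma(α,β) for α≥1 is (α−1)/β = 86.25/10.57 = 8.1599.

8.1599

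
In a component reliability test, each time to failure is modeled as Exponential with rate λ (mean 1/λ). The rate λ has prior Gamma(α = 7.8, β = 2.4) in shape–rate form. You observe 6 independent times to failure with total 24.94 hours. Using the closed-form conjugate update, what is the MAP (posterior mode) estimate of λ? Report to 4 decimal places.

With a Gamma(shape α, rate β) prior on the exponential rate λ, the posterior after n observations with total T = Σxᵢ is Gamma(α+n, β+T).
Posterior: Gamma(7.8+6, 2.4+24.94) = Gamma(13.8, 27.34).
Mode = (α−1)/β = 0.4682.

0.4682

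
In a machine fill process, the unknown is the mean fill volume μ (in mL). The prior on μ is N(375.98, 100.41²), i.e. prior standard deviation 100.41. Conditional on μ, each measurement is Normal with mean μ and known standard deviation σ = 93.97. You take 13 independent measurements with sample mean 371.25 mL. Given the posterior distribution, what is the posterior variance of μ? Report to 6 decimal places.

For Normal data with known variance σ², a Normal(μ₀, σ₀²) prior on μ is conjugate. Posterior precision = 1/σ₀² + n/σ²; posterior mean is the precision-weighted average of μ₀ and x̄.
σ₀² = 100.41² = 10082.1681, σ² = 93.97² = 8830.3609; σ² + n·σ₀² = 8830.3609 + 13·10082.1681 = 139898.5462.
Posterior precision = 1/σ₀² + n/σ² = 1/10082.1681 + 13/8830.3609 = (σ² + n·σ₀²)/(σ₀²σ²) = 139898.5462/(10082.1681·8830.3609); posterior variance σₙ² = σ₀²σ²/(σ² + n·σ₀²) = 10082.1681·8830.3609/139898.5462 = 636.383904.

636.383904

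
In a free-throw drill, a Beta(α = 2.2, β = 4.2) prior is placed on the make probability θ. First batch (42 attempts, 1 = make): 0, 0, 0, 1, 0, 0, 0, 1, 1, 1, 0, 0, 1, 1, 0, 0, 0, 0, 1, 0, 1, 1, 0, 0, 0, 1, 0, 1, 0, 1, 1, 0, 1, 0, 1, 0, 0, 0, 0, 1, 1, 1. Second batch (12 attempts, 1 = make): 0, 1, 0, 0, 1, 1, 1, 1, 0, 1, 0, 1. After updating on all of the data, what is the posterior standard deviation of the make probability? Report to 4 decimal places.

The Beta prior is conjugate to a Binomial/Bernoulli likelihood; the update adds successes to α and failures to β.
After batch 1: Beta(2.2+18, 4.2+24) = Beta(20.2, 28.2).
After batch 2: Beta(20.2+7, 28.2+5) = Beta(27.2, 33.2).
Var = αβ/((α+β)²(α+β+1)) = 27.2·33.2/(60.4²·61.4) = 0.00403148; SD = √0.00403148 = 0.0635.

0.0635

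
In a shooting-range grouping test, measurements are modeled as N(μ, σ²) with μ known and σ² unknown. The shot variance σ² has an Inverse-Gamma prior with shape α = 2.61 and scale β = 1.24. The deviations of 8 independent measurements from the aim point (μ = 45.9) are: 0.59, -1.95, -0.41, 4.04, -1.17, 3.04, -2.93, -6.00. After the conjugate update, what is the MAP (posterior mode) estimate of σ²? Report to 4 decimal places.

With known mean μ and an Inverse-Gamma(α, β) prior on σ², the Normal likelihood is conjugate: posterior is Inv-Gamma(α + n/2, β + Σ(xᵢ−μ)²/2).
Σ(xᵢ−μ)² = (0.59)² + (-1.95)² + (-0.41)² + (4.04)² + (-1.17)² + (3.04)² + (-2.93)² + (-6.00)² = 75.8357.
Posterior: Inv-Gamma(2.61 + 8/2, 1.24 + 75.8357/2) = Inv-Gamma(6.61, 39.15785).
Mode = β/(α+1) = 39.15785/7.61 = 5.1456.

5.1456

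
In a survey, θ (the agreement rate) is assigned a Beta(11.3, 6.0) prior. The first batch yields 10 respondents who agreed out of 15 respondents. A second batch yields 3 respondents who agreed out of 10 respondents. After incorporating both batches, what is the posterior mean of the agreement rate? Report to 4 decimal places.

The Beta prior is conjugate to a Binomial/Bernoulli likelihood; the update adds successes to α and failures to β.
After batch 1: Beta(11.3+10, 6.0+5) = Beta(21.3, 11.0).
After batch 2: Beta(21.3+3, 11.0+7) = Beta(24.3, 18.0).
Posterior mean = α/(α+β) = 24.3/42.3 = 0.5745.

0.5745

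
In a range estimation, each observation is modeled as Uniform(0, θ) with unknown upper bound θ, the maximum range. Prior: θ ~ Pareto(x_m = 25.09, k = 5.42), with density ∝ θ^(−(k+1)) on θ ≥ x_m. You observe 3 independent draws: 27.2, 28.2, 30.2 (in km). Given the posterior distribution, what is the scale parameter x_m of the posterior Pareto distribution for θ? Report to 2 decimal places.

A Pareto(scale x_m, shape k) prior on the upper bound θ of Uniform(0, θ) is conjugate: posterior is Pareto(max(x_m, max xᵢ), k + n).
Sample maximum = 30.2; prior scale x_m = 25.09 → posterior scale = max = 30.20.
Posterior shape = 5.42 + 3 = 8.42.
Posterior scale x_m = 30.20.

30.20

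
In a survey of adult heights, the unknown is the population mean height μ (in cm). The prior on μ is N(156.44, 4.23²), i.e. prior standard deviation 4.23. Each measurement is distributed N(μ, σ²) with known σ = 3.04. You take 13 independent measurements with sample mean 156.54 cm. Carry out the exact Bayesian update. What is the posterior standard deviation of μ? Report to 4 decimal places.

For Normal data with known variance σ², a Normal(μ₀, σ₀²) prior on μ is conjugate. Posterior precision = 1/σ₀² + n/σ²; posterior mean is the precision-weighted average of μ₀ and x̄.
σ₀² = 4.23² = 17.8929, σ² = 3.04² = 9.2416; σ² + n·σ₀² = 9.2416 + 13·17.8929 = 241.8493.
Posterior precision = 1/σ₀² + n/σ² = 1/17.8929 + 13/9.2416 = (σ² + n·σ₀²)/(σ₀²σ²) = 241.8493/(17.8929·9.2416); posterior variance σₙ² = σ₀²σ²/(σ² + n·σ₀²) = 17.8929·9.2416/241.8493 = 0.683728.
Posterior SD = √σₙ² = √(17.8929·9.2416/241.8493) = 0.8269.

0.8269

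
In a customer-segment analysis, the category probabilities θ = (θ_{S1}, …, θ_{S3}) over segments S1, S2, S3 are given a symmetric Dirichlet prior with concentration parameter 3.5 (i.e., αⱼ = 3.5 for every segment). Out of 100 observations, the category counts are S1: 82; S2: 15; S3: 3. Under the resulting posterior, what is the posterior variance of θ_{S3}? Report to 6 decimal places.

0.000497

The Dirichlet prior is conjugate to the Multinomial likelihood: each posterior αⱼ = prior αⱼ + observed count nⱼ.
Posterior concentration: (85.5, 18.5, 6.5), total = 110.5.
Var[θ_j] = α_j(Σα−α_j)/((Σα)²(Σα+1)) = 6.5·104.0/(110.5²·111.5) = 0.000497.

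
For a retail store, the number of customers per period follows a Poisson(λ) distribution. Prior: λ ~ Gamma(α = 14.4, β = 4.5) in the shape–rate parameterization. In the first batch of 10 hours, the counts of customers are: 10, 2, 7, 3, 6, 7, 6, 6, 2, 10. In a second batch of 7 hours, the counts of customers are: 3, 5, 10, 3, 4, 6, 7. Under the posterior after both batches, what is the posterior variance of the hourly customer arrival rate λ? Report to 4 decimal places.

0.2410

With a Gamma(shape α, rate β) prior, the Poisson likelihood is conjugate: the posterior is Gamma(α + ΣXᵢ, β + n).
Batch 1: sum of counts S = 59 over n = 10 hours.
After batch 1: Gamma(α+S, β+n) = Gamma(14.4+59, 4.5+10) = Gamma(73.4, 14.5).
Batch 2: sum of counts S = 38 over n = 7 hours.
After batch 2: Gamma(α+S, β+n) = Gamma(73.4+38, 14.5+7) = Gamma(111.4, 21.5).
Var = α/β² = 111.4/21.5² = 0.2410.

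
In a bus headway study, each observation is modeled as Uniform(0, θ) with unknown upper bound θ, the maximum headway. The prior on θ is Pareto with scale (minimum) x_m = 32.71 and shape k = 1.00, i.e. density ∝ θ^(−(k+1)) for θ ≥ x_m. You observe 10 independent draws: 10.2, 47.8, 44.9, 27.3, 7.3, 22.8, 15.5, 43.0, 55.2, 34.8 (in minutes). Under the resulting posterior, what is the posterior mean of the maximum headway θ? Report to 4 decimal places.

60.7200

A Pareto(scale x_m, shape k) prior on the upper bound θ of Uniform(0, θ) is conjugate: posterior is Pareto(max(x_m, max xᵢ), k + n).
Sample maximum = 55.2; prior scale x_m = 32.71 → posterior scale = max = 55.20.
Posterior shape = 1.00 + 10 = 11.00.
E[θ|data] = k·x_m/(k−1) = 11.00·55.20/10.00 = 60.7200.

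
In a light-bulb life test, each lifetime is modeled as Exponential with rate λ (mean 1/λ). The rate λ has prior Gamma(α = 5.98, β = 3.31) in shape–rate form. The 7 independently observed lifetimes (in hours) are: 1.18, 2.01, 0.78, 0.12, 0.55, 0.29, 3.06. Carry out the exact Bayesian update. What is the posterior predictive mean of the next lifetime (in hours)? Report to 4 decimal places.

With a Gamma(shape α, rate β) prior on the exponential rate λ, the posterior after n observations with total T = Σxᵢ is Gamma(α+n, β+T).
Sum of observations T = 7.99 hours; n = 7.
Posterior: Gamma(5.98+7, 3.31+7.99) = Gamma(12.98, 11.30).
The predictive distribution for the next observation is Lomax; its mean is β/(α−1) = 11.30/11.98 = 0.9432.

0.9432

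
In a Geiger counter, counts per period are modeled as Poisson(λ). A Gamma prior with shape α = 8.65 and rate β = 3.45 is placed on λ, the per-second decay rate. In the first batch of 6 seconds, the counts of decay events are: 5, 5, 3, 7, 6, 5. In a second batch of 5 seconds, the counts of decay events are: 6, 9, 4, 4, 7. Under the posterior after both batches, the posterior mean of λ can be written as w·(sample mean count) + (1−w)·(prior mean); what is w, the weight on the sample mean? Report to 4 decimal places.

0.7612

With a Gamma(shape α, rate β) prior, the Poisson likelihood is conjugate: the posterior is Gamma(α + ΣXᵢ, β + n).
Total number of seconds: n = 6 + 5 = 11.
Posterior mean = (α₀+S)/(β₀+n) = [n/(β₀+n)]·(S/n) + [β₀/(β₀+n)]·(α₀/β₀), so only n and β₀ enter the weight.
Weight on data w = n/(β₀+n) = 11/(3.45+11) = 11/14.45 = 0.7612.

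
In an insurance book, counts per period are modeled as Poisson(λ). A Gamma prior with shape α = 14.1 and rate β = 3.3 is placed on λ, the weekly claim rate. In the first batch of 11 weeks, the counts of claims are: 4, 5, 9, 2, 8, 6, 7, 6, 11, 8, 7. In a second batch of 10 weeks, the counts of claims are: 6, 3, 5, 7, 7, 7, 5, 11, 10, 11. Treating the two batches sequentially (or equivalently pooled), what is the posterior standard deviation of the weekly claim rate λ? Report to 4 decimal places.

With a Gamma(shape α, rate β) prior, the Poisson likelihood is conjugate: the posterior is Gamma(α + ΣXᵢ, β + n).
Batch 1: sum of counts S = 73 over n = 11 weeks.
After batch 1: Gamma(α+S, β+n) = Gamma(14.1+73, 3.3+11) = Gamma(87.1, 14.3).
Batch 2: sum of counts S = 72 over n = 10 weeks.
After batch 2: Gamma(α+S, β+n) = Gamma(87.1+72, 14.3+10) = Gamma(159.1, 24.3).
SD = √α/β = √159.1/24.3 = 0.5191.

0.5191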